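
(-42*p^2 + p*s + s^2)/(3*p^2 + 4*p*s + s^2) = (-42*p^2 + p*s + s^2)/(3*p^2 + 4*p*s + s^2)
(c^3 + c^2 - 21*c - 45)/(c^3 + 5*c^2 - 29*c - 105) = (c + 3)/(c + 7)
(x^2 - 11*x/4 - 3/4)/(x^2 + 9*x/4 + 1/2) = (x - 3)/(x + 2)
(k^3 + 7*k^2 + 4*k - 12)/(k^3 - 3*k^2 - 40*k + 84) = (k^2 + k - 2)/(k^2 - 9*k + 14)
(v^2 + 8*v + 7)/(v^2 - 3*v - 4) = (v + 7)/(v - 4)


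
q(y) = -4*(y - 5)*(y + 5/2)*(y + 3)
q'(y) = -4*(y - 5)*(y + 5/2) - 4*(y - 5)*(y + 3) - 4*(y + 5/2)*(y + 3)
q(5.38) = -100.37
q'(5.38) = -288.85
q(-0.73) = 92.09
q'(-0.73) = 76.53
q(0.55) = 192.73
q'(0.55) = 74.17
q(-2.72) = -1.90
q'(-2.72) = 2.10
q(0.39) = 180.66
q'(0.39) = 76.61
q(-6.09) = 492.09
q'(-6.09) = -340.70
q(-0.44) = 114.75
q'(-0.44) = 79.44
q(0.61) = 197.15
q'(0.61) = 73.09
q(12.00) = -6090.00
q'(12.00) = -1696.00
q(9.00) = -2208.00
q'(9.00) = -928.00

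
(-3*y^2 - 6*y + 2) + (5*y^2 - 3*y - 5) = 2*y^2 - 9*y - 3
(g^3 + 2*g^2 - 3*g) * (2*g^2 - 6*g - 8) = 2*g^5 - 2*g^4 - 26*g^3 + 2*g^2 + 24*g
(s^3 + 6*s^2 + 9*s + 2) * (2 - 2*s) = -2*s^4 - 10*s^3 - 6*s^2 + 14*s + 4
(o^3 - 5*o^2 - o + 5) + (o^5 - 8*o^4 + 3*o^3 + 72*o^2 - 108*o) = o^5 - 8*o^4 + 4*o^3 + 67*o^2 - 109*o + 5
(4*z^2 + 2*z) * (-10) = -40*z^2 - 20*z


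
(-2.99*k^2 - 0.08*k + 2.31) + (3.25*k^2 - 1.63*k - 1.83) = 0.26*k^2 - 1.71*k + 0.48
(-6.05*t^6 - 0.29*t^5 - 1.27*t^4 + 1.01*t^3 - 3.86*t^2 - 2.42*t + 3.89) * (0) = 0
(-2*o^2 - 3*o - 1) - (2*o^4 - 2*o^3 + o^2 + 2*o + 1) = -2*o^4 + 2*o^3 - 3*o^2 - 5*o - 2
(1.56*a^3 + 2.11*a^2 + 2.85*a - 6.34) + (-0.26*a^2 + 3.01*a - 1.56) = 1.56*a^3 + 1.85*a^2 + 5.86*a - 7.9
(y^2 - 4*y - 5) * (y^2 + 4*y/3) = y^4 - 8*y^3/3 - 31*y^2/3 - 20*y/3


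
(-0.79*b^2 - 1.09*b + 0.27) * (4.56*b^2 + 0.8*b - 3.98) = -3.6024*b^4 - 5.6024*b^3 + 3.5034*b^2 + 4.5542*b - 1.0746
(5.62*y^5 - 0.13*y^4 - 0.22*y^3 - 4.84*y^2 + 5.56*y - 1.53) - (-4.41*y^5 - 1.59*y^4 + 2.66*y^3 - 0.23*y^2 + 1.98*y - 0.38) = 10.03*y^5 + 1.46*y^4 - 2.88*y^3 - 4.61*y^2 + 3.58*y - 1.15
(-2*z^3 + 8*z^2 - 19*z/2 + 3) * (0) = 0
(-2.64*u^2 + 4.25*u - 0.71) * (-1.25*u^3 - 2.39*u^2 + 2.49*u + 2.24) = 3.3*u^5 + 0.997100000000001*u^4 - 15.8436*u^3 + 6.3658*u^2 + 7.7521*u - 1.5904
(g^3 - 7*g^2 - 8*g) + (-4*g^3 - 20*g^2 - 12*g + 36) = -3*g^3 - 27*g^2 - 20*g + 36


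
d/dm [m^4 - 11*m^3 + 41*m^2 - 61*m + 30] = 4*m^3 - 33*m^2 + 82*m - 61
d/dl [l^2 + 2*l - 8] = 2*l + 2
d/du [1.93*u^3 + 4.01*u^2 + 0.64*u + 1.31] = 5.79*u^2 + 8.02*u + 0.64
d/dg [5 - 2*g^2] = -4*g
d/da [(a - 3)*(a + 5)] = 2*a + 2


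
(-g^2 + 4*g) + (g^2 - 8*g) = -4*g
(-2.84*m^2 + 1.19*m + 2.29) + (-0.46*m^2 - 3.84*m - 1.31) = -3.3*m^2 - 2.65*m + 0.98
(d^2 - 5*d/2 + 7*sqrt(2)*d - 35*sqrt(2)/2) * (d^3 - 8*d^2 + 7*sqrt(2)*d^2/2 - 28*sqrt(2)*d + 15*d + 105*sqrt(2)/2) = d^5 - 21*d^4/2 + 21*sqrt(2)*d^4/2 - 441*sqrt(2)*d^3/4 + 84*d^3 - 552*d^2 + 735*sqrt(2)*d^2/2 - 1575*sqrt(2)*d/4 + 1715*d - 3675/2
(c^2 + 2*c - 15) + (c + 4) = c^2 + 3*c - 11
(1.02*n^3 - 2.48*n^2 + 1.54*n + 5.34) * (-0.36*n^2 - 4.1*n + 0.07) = -0.3672*n^5 - 3.2892*n^4 + 9.685*n^3 - 8.41*n^2 - 21.7862*n + 0.3738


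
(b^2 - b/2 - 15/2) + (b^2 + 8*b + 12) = 2*b^2 + 15*b/2 + 9/2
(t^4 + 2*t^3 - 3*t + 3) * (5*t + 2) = 5*t^5 + 12*t^4 + 4*t^3 - 15*t^2 + 9*t + 6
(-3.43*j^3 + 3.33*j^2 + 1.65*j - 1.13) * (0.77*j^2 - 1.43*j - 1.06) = -2.6411*j^5 + 7.469*j^4 + 0.1444*j^3 - 6.7594*j^2 - 0.1331*j + 1.1978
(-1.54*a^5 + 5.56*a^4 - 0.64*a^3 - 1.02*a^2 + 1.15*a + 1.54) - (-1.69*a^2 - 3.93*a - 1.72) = -1.54*a^5 + 5.56*a^4 - 0.64*a^3 + 0.67*a^2 + 5.08*a + 3.26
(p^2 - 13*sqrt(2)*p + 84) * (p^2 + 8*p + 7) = p^4 - 13*sqrt(2)*p^3 + 8*p^3 - 104*sqrt(2)*p^2 + 91*p^2 - 91*sqrt(2)*p + 672*p + 588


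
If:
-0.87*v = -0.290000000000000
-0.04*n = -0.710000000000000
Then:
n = 17.75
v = 0.33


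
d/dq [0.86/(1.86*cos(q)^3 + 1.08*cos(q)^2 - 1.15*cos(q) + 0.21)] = (4.7988*cos(q)^2 + 1.8576*cos(q) - 0.989)*sin(q)/(1.86*cos(q)^3 + 1.08*cos(q)^2 - 1.15*cos(q) + 0.21)^2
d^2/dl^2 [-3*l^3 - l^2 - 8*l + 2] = -18*l - 2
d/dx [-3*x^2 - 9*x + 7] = -6*x - 9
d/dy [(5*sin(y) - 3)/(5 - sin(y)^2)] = (5*sin(y)^2 - 6*sin(y) + 25)*cos(y)/(sin(y)^2 - 5)^2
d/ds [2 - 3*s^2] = -6*s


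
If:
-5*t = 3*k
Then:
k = -5*t/3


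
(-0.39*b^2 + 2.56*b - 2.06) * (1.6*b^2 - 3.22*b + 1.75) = -0.624*b^4 + 5.3518*b^3 - 12.2217*b^2 + 11.1132*b - 3.605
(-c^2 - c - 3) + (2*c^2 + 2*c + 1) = c^2 + c - 2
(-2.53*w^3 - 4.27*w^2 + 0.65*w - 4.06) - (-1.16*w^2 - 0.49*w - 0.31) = -2.53*w^3 - 3.11*w^2 + 1.14*w - 3.75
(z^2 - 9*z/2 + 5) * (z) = z^3 - 9*z^2/2 + 5*z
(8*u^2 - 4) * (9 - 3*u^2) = -24*u^4 + 84*u^2 - 36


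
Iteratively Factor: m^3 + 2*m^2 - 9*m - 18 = (m + 2)*(m^2 - 9) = (m + 2)*(m + 3)*(m - 3)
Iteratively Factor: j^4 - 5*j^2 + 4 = (j + 1)*(j^3 - j^2 - 4*j + 4) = (j - 1)*(j + 1)*(j^2 - 4) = (j - 2)*(j - 1)*(j + 1)*(j + 2)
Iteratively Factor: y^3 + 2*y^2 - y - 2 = (y - 1)*(y^2 + 3*y + 2) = (y - 1)*(y + 1)*(y + 2)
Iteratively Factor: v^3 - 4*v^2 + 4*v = (v)*(v^2 - 4*v + 4) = v*(v - 2)*(v - 2)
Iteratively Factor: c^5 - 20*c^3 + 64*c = (c + 2)*(c^4 - 2*c^3 - 16*c^2 + 32*c) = (c - 2)*(c + 2)*(c^3 - 16*c) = (c - 4)*(c - 2)*(c + 2)*(c^2 + 4*c) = c*(c - 4)*(c - 2)*(c + 2)*(c + 4)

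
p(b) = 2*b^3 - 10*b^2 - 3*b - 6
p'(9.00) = 303.00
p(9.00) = 615.00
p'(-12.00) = 1101.00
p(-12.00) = -4866.00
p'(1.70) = -19.66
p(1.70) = -30.17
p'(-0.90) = 19.86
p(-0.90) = -12.86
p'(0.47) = -11.07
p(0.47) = -9.41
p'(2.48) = -15.70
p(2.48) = -44.44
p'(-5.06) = 251.82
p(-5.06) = -505.96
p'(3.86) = 9.20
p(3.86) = -51.55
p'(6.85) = 141.54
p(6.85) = 147.06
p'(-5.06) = 251.82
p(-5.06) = -505.96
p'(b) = 6*b^2 - 20*b - 3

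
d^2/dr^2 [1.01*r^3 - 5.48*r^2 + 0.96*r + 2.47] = 6.06*r - 10.96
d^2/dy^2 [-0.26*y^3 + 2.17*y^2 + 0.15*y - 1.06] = 4.34 - 1.56*y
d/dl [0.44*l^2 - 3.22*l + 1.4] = 0.88*l - 3.22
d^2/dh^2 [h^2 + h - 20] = 2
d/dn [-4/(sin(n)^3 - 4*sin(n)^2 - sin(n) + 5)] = 4*(3*sin(n)^2 - 8*sin(n) - 1)*cos(n)/(-sin(n)*cos(n)^2 + 4*cos(n)^2 + 1)^2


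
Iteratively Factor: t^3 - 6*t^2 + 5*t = (t - 1)*(t^2 - 5*t) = t*(t - 1)*(t - 5)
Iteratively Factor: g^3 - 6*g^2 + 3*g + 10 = (g + 1)*(g^2 - 7*g + 10) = (g - 2)*(g + 1)*(g - 5)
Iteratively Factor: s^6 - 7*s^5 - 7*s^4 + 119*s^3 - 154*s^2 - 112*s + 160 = (s - 5)*(s^5 - 2*s^4 - 17*s^3 + 34*s^2 + 16*s - 32) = (s - 5)*(s - 4)*(s^4 + 2*s^3 - 9*s^2 - 2*s + 8) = (s - 5)*(s - 4)*(s + 4)*(s^3 - 2*s^2 - s + 2) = (s - 5)*(s - 4)*(s - 2)*(s + 4)*(s^2 - 1) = (s - 5)*(s - 4)*(s - 2)*(s + 1)*(s + 4)*(s - 1)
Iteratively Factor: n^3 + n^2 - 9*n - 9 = (n + 3)*(n^2 - 2*n - 3) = (n - 3)*(n + 3)*(n + 1)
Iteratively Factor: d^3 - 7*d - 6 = (d + 2)*(d^2 - 2*d - 3) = (d + 1)*(d + 2)*(d - 3)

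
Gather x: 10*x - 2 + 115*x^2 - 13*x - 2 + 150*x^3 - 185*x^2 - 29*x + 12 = 150*x^3 - 70*x^2 - 32*x + 8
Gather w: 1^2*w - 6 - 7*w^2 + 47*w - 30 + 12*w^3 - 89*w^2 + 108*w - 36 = 12*w^3 - 96*w^2 + 156*w - 72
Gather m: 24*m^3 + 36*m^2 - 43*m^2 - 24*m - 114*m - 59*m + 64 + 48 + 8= 24*m^3 - 7*m^2 - 197*m + 120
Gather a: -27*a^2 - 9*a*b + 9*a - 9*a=-27*a^2 - 9*a*b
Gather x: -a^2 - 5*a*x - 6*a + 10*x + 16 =-a^2 - 6*a + x*(10 - 5*a) + 16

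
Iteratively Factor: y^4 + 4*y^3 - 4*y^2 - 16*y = (y + 4)*(y^3 - 4*y) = y*(y + 4)*(y^2 - 4) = y*(y + 2)*(y + 4)*(y - 2)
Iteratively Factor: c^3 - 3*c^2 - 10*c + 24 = (c + 3)*(c^2 - 6*c + 8) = (c - 4)*(c + 3)*(c - 2)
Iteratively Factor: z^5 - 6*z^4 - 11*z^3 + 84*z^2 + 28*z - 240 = (z - 5)*(z^4 - z^3 - 16*z^2 + 4*z + 48) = (z - 5)*(z + 2)*(z^3 - 3*z^2 - 10*z + 24) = (z - 5)*(z + 2)*(z + 3)*(z^2 - 6*z + 8) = (z - 5)*(z - 2)*(z + 2)*(z + 3)*(z - 4)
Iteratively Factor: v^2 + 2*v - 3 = (v + 3)*(v - 1)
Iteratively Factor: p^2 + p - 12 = (p - 3)*(p + 4)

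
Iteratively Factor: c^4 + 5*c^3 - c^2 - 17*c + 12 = (c - 1)*(c^3 + 6*c^2 + 5*c - 12) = (c - 1)*(c + 3)*(c^2 + 3*c - 4) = (c - 1)^2*(c + 3)*(c + 4)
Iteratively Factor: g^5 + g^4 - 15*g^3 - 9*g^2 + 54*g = (g - 2)*(g^4 + 3*g^3 - 9*g^2 - 27*g) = (g - 2)*(g + 3)*(g^3 - 9*g) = g*(g - 2)*(g + 3)*(g^2 - 9) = g*(g - 2)*(g + 3)^2*(g - 3)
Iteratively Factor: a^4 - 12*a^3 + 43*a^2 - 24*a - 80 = (a - 5)*(a^3 - 7*a^2 + 8*a + 16) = (a - 5)*(a + 1)*(a^2 - 8*a + 16) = (a - 5)*(a - 4)*(a + 1)*(a - 4)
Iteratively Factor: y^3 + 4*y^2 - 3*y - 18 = (y + 3)*(y^2 + y - 6) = (y + 3)^2*(y - 2)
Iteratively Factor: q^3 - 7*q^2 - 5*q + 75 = (q - 5)*(q^2 - 2*q - 15) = (q - 5)^2*(q + 3)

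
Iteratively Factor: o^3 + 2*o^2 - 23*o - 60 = (o + 4)*(o^2 - 2*o - 15) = (o + 3)*(o + 4)*(o - 5)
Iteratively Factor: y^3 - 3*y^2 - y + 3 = (y + 1)*(y^2 - 4*y + 3) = (y - 1)*(y + 1)*(y - 3)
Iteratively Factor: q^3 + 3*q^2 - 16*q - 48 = (q + 3)*(q^2 - 16) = (q - 4)*(q + 3)*(q + 4)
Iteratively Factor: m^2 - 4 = (m - 2)*(m + 2)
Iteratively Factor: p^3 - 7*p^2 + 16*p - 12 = (p - 2)*(p^2 - 5*p + 6) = (p - 2)^2*(p - 3)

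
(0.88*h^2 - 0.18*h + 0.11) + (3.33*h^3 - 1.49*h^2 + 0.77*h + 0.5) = 3.33*h^3 - 0.61*h^2 + 0.59*h + 0.61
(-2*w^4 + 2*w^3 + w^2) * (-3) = 6*w^4 - 6*w^3 - 3*w^2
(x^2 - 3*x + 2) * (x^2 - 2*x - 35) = x^4 - 5*x^3 - 27*x^2 + 101*x - 70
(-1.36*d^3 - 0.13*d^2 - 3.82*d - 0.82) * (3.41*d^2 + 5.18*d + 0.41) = -4.6376*d^5 - 7.4881*d^4 - 14.2572*d^3 - 22.6371*d^2 - 5.8138*d - 0.3362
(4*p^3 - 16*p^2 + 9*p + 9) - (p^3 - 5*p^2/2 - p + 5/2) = 3*p^3 - 27*p^2/2 + 10*p + 13/2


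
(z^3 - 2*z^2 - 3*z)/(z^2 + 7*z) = (z^2 - 2*z - 3)/(z + 7)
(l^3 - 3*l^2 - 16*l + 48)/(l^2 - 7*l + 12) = l + 4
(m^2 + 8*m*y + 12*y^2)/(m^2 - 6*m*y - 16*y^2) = (-m - 6*y)/(-m + 8*y)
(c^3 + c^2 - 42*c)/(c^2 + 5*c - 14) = c*(c - 6)/(c - 2)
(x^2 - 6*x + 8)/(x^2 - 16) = (x - 2)/(x + 4)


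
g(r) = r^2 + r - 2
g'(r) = 2*r + 1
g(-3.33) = 5.76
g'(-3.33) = -5.66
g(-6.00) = 28.00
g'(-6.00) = -11.00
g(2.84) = 8.91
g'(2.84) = 6.68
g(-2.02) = 0.06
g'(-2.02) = -3.04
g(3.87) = 16.85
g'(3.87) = 8.74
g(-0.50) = -2.25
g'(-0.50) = 0.00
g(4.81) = 25.95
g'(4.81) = 10.62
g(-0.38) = -2.24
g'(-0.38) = 0.24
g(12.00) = 154.00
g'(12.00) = 25.00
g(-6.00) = 28.00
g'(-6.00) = -11.00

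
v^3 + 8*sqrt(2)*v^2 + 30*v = v*(v + 3*sqrt(2))*(v + 5*sqrt(2))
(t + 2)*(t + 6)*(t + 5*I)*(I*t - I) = I*t^4 - 5*t^3 + 7*I*t^3 - 35*t^2 + 4*I*t^2 - 20*t - 12*I*t + 60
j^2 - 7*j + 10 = (j - 5)*(j - 2)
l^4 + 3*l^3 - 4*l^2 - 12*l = l*(l - 2)*(l + 2)*(l + 3)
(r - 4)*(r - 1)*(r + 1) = r^3 - 4*r^2 - r + 4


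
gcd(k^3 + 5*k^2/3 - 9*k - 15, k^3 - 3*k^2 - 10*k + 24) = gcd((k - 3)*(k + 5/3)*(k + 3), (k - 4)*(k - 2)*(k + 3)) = k + 3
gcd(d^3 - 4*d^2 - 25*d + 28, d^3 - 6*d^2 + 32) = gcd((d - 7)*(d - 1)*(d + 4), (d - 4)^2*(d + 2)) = 1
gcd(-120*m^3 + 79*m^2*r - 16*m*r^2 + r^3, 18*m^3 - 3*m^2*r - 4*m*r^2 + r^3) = -3*m + r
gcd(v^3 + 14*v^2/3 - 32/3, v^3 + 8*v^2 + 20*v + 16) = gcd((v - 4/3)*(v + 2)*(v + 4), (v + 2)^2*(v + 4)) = v^2 + 6*v + 8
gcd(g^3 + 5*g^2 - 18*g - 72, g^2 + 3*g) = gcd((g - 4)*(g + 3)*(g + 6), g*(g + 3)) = g + 3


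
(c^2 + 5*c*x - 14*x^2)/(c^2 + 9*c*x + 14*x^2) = (c - 2*x)/(c + 2*x)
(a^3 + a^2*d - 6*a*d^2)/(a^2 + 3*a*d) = a - 2*d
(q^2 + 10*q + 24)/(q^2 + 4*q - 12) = (q + 4)/(q - 2)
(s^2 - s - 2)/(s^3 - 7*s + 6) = (s + 1)/(s^2 + 2*s - 3)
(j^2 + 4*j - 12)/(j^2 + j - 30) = (j - 2)/(j - 5)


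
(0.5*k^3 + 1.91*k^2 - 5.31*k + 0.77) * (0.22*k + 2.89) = 0.11*k^4 + 1.8652*k^3 + 4.3517*k^2 - 15.1765*k + 2.2253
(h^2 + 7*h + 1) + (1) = h^2 + 7*h + 2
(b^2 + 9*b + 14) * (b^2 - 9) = b^4 + 9*b^3 + 5*b^2 - 81*b - 126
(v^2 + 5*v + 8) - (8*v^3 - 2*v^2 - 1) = -8*v^3 + 3*v^2 + 5*v + 9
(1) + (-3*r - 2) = -3*r - 1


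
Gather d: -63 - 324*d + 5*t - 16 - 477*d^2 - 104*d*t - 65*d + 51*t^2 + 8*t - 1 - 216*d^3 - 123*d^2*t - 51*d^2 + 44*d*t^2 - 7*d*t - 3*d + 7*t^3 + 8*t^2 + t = -216*d^3 + d^2*(-123*t - 528) + d*(44*t^2 - 111*t - 392) + 7*t^3 + 59*t^2 + 14*t - 80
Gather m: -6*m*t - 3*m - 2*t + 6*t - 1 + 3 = m*(-6*t - 3) + 4*t + 2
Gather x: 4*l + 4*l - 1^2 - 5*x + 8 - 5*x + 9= 8*l - 10*x + 16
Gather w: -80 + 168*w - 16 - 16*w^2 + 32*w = -16*w^2 + 200*w - 96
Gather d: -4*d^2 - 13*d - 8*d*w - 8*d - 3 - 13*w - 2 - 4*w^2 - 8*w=-4*d^2 + d*(-8*w - 21) - 4*w^2 - 21*w - 5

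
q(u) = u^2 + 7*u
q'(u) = 2*u + 7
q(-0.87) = -5.33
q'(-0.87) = 5.26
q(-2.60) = -11.44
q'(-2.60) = 1.80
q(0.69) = 5.31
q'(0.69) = 8.38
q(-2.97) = -11.97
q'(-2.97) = 1.06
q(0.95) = 7.55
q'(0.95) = 8.90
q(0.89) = 7.02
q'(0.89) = 8.78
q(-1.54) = -8.41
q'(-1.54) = 3.92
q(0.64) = 4.89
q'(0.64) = 8.28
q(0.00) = 0.00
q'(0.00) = 7.00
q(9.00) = 144.00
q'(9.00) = 25.00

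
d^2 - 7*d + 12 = (d - 4)*(d - 3)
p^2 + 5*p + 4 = (p + 1)*(p + 4)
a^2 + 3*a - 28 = (a - 4)*(a + 7)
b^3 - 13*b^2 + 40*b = b*(b - 8)*(b - 5)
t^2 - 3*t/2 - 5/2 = (t - 5/2)*(t + 1)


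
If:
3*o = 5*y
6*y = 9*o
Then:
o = 0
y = 0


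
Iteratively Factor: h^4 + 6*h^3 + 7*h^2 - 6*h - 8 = (h + 2)*(h^3 + 4*h^2 - h - 4) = (h + 1)*(h + 2)*(h^2 + 3*h - 4) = (h - 1)*(h + 1)*(h + 2)*(h + 4)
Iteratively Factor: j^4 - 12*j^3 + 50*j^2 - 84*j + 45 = (j - 3)*(j^3 - 9*j^2 + 23*j - 15) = (j - 3)*(j - 1)*(j^2 - 8*j + 15) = (j - 3)^2*(j - 1)*(j - 5)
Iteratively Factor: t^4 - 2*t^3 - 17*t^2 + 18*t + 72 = (t - 3)*(t^3 + t^2 - 14*t - 24) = (t - 3)*(t + 3)*(t^2 - 2*t - 8) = (t - 3)*(t + 2)*(t + 3)*(t - 4)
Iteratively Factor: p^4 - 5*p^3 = (p)*(p^3 - 5*p^2) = p^2*(p^2 - 5*p) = p^2*(p - 5)*(p)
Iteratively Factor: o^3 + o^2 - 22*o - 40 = (o - 5)*(o^2 + 6*o + 8) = (o - 5)*(o + 2)*(o + 4)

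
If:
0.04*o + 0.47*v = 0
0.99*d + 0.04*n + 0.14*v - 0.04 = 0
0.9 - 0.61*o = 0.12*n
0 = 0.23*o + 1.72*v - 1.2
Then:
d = 2.86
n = -65.45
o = 14.35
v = -1.22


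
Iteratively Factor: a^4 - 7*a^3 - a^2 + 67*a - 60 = (a - 4)*(a^3 - 3*a^2 - 13*a + 15) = (a - 5)*(a - 4)*(a^2 + 2*a - 3) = (a - 5)*(a - 4)*(a + 3)*(a - 1)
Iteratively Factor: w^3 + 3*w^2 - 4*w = (w + 4)*(w^2 - w) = (w - 1)*(w + 4)*(w)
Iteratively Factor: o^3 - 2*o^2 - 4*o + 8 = (o + 2)*(o^2 - 4*o + 4) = (o - 2)*(o + 2)*(o - 2)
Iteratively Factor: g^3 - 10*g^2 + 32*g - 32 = (g - 2)*(g^2 - 8*g + 16) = (g - 4)*(g - 2)*(g - 4)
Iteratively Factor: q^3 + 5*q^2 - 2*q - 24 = (q - 2)*(q^2 + 7*q + 12) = (q - 2)*(q + 3)*(q + 4)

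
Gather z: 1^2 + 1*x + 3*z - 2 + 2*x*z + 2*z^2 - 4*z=x + 2*z^2 + z*(2*x - 1) - 1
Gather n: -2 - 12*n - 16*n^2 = -16*n^2 - 12*n - 2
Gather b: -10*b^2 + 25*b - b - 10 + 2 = -10*b^2 + 24*b - 8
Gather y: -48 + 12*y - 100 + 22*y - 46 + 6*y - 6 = 40*y - 200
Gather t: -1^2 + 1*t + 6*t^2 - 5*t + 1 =6*t^2 - 4*t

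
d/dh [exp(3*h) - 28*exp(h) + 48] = (3*exp(2*h) - 28)*exp(h)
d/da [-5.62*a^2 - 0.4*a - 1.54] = -11.24*a - 0.4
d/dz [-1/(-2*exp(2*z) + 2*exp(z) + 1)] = (2 - 4*exp(z))*exp(z)/(-2*exp(2*z) + 2*exp(z) + 1)^2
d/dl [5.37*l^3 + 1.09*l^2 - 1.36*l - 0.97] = 16.11*l^2 + 2.18*l - 1.36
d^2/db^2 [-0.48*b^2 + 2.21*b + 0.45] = -0.960000000000000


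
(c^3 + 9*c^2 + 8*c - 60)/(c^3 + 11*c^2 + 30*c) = (c - 2)/c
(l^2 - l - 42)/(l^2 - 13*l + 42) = (l + 6)/(l - 6)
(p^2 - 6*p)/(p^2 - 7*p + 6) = p/(p - 1)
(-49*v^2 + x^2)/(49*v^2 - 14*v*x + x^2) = (7*v + x)/(-7*v + x)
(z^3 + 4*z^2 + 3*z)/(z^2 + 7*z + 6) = z*(z + 3)/(z + 6)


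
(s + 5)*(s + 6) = s^2 + 11*s + 30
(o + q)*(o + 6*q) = o^2 + 7*o*q + 6*q^2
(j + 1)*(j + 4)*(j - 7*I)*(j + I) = j^4 + 5*j^3 - 6*I*j^3 + 11*j^2 - 30*I*j^2 + 35*j - 24*I*j + 28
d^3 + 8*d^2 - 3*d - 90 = (d - 3)*(d + 5)*(d + 6)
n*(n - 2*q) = n^2 - 2*n*q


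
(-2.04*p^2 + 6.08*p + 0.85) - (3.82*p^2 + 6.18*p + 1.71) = -5.86*p^2 - 0.0999999999999996*p - 0.86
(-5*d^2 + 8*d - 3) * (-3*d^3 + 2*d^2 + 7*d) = 15*d^5 - 34*d^4 - 10*d^3 + 50*d^2 - 21*d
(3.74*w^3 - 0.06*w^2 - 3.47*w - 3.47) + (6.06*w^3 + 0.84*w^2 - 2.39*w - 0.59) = 9.8*w^3 + 0.78*w^2 - 5.86*w - 4.06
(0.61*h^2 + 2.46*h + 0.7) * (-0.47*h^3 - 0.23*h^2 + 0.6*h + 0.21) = -0.2867*h^5 - 1.2965*h^4 - 0.5288*h^3 + 1.4431*h^2 + 0.9366*h + 0.147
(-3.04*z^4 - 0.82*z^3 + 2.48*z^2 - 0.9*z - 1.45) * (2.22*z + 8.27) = -6.7488*z^5 - 26.9612*z^4 - 1.2758*z^3 + 18.5116*z^2 - 10.662*z - 11.9915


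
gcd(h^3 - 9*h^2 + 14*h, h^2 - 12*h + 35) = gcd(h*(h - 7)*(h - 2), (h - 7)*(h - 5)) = h - 7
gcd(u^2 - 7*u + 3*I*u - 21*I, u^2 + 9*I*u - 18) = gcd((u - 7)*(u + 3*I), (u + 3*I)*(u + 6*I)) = u + 3*I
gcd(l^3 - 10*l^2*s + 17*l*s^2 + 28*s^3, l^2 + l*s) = l + s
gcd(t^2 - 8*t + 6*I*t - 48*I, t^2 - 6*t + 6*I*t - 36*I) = t + 6*I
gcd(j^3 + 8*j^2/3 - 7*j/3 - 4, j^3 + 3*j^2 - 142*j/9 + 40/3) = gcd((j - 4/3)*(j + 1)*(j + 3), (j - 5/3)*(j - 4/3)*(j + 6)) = j - 4/3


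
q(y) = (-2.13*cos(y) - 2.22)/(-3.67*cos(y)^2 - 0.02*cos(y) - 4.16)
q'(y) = (-7.34*sin(y)*cos(y) - 0.02*sin(y))*(-2.13*cos(y) - 2.22)/(-3.67*cos(y)^2 - 0.02*cos(y) - 4.16)^2 + 2.13*sin(y)/(-3.67*cos(y)^2 - 0.02*cos(y) - 4.16) = (7.8171*cos(y)^2 + 16.2948*cos(y) - 8.8164)*sin(y)/(13.4689*cos(y)^4 + 0.1468*cos(y)^3 + 30.5348*cos(y)^2 + 0.1664*cos(y) + 17.3056)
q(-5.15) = 0.65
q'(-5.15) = -0.02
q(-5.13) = 0.65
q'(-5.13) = -0.04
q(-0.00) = 0.55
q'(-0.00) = 0.00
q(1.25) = 0.64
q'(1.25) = -0.13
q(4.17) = 0.22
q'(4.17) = 0.49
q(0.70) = 0.61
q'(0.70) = 0.13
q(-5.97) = 0.57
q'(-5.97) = 0.08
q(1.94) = 0.31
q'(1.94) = -0.59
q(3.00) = 0.01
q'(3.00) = -0.04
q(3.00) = 0.01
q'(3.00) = -0.04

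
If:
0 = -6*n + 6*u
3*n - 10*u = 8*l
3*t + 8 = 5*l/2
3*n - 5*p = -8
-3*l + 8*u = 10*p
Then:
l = -112/37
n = 128/37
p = 136/37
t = -192/37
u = 128/37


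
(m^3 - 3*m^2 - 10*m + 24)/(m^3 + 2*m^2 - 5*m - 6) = (m - 4)/(m + 1)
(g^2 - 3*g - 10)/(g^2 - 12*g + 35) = (g + 2)/(g - 7)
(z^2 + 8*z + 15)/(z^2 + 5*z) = (z + 3)/z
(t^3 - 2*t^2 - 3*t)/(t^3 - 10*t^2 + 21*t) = (t + 1)/(t - 7)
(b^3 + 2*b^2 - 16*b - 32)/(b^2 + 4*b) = b - 2 - 8/b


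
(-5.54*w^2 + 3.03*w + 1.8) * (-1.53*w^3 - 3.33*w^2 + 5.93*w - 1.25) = 8.4762*w^5 + 13.8123*w^4 - 45.6961*w^3 + 18.8989*w^2 + 6.8865*w - 2.25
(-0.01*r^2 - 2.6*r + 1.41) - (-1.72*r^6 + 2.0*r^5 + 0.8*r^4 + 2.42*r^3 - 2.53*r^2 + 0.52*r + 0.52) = 1.72*r^6 - 2.0*r^5 - 0.8*r^4 - 2.42*r^3 + 2.52*r^2 - 3.12*r + 0.89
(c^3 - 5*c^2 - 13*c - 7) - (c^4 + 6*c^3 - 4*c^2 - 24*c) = -c^4 - 5*c^3 - c^2 + 11*c - 7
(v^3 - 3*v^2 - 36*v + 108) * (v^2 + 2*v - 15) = v^5 - v^4 - 57*v^3 + 81*v^2 + 756*v - 1620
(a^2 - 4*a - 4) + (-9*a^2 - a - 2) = -8*a^2 - 5*a - 6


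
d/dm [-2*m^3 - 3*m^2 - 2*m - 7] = -6*m^2 - 6*m - 2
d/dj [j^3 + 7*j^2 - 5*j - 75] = 3*j^2 + 14*j - 5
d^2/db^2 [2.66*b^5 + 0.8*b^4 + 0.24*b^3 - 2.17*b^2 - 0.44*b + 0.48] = 53.2*b^3 + 9.6*b^2 + 1.44*b - 4.34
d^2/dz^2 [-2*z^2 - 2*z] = -4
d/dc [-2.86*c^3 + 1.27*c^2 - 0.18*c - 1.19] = -8.58*c^2 + 2.54*c - 0.18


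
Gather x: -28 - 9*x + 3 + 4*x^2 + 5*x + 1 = 4*x^2 - 4*x - 24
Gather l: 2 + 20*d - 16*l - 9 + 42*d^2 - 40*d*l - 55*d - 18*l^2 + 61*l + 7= 42*d^2 - 35*d - 18*l^2 + l*(45 - 40*d)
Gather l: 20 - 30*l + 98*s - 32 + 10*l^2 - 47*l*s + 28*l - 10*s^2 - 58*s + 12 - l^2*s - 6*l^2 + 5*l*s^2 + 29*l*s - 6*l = l^2*(4 - s) + l*(5*s^2 - 18*s - 8) - 10*s^2 + 40*s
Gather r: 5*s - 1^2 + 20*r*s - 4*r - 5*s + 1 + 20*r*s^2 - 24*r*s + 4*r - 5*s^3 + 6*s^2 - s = r*(20*s^2 - 4*s) - 5*s^3 + 6*s^2 - s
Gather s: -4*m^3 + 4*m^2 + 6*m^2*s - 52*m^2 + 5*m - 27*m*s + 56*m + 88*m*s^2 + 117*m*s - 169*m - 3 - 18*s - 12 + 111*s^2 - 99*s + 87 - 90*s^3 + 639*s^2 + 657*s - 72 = -4*m^3 - 48*m^2 - 108*m - 90*s^3 + s^2*(88*m + 750) + s*(6*m^2 + 90*m + 540)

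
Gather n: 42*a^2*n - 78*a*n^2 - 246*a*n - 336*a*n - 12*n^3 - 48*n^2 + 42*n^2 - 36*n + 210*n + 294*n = -12*n^3 + n^2*(-78*a - 6) + n*(42*a^2 - 582*a + 468)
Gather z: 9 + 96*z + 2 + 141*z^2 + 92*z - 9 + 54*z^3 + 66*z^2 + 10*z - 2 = 54*z^3 + 207*z^2 + 198*z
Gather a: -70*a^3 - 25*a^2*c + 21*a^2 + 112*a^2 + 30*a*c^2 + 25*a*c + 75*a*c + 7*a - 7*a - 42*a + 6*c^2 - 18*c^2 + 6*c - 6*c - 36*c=-70*a^3 + a^2*(133 - 25*c) + a*(30*c^2 + 100*c - 42) - 12*c^2 - 36*c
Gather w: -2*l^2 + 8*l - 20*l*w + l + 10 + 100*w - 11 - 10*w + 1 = -2*l^2 + 9*l + w*(90 - 20*l)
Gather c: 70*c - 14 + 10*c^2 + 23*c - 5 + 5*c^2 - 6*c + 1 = 15*c^2 + 87*c - 18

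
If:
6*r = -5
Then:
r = -5/6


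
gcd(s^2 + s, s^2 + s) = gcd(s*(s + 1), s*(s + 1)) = s^2 + s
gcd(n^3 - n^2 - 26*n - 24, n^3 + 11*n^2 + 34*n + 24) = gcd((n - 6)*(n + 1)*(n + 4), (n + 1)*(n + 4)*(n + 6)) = n^2 + 5*n + 4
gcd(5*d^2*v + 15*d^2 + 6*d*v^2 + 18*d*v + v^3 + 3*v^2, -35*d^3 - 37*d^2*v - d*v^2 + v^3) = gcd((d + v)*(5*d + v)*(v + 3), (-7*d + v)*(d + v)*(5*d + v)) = 5*d^2 + 6*d*v + v^2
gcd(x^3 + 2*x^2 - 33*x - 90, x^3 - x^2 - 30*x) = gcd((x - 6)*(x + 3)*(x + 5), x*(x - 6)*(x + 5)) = x^2 - x - 30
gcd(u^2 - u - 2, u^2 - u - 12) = 1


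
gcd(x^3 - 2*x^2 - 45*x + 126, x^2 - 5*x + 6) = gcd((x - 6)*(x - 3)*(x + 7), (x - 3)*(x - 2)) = x - 3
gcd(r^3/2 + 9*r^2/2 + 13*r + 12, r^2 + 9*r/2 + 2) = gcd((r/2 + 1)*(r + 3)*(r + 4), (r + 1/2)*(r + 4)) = r + 4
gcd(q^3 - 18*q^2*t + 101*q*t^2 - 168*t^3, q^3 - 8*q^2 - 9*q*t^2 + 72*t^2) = q - 3*t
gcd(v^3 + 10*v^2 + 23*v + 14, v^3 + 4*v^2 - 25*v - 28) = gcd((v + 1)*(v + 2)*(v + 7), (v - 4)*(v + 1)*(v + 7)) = v^2 + 8*v + 7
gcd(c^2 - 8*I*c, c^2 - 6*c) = c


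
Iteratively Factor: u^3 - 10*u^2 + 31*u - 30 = (u - 5)*(u^2 - 5*u + 6) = (u - 5)*(u - 2)*(u - 3)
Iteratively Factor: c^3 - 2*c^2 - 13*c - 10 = (c + 1)*(c^2 - 3*c - 10) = (c - 5)*(c + 1)*(c + 2)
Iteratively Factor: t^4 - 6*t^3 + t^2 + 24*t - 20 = (t - 2)*(t^3 - 4*t^2 - 7*t + 10) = (t - 2)*(t - 1)*(t^2 - 3*t - 10) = (t - 5)*(t - 2)*(t - 1)*(t + 2)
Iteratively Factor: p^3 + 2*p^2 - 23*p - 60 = (p + 3)*(p^2 - p - 20) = (p + 3)*(p + 4)*(p - 5)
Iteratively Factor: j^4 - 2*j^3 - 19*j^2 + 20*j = (j - 1)*(j^3 - j^2 - 20*j) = j*(j - 1)*(j^2 - j - 20) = j*(j - 1)*(j + 4)*(j - 5)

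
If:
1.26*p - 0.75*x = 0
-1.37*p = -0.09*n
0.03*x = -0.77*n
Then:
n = 0.00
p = 0.00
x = 0.00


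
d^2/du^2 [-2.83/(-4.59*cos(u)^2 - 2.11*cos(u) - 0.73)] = (-238.490892*(1 - cos(u)^2)^2 - 82.224801*cos(u)^3 - 93.914965*cos(u)^2 + 168.808651*cos(u) + 244.724816)/(4.59*cos(u)^2 + 2.11*cos(u) + 0.73)^3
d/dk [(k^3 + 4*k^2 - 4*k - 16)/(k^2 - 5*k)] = (k^4 - 10*k^3 - 16*k^2 + 32*k - 80)/(k^2*(k^2 - 10*k + 25))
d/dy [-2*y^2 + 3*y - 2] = 3 - 4*y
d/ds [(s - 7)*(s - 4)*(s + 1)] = 3*s^2 - 20*s + 17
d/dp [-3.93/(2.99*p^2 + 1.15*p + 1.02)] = (23.5014*p + 4.5195)/(2.99*p^2 + 1.15*p + 1.02)^2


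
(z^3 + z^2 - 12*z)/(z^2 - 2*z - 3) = z*(z + 4)/(z + 1)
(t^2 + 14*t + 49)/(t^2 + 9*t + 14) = (t + 7)/(t + 2)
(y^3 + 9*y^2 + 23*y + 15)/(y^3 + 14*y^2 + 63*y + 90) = (y + 1)/(y + 6)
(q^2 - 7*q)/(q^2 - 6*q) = (q - 7)/(q - 6)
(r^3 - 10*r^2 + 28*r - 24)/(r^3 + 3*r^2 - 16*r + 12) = (r^2 - 8*r + 12)/(r^2 + 5*r - 6)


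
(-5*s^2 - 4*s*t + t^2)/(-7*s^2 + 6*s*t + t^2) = (-5*s^2 - 4*s*t + t^2)/(-7*s^2 + 6*s*t + t^2)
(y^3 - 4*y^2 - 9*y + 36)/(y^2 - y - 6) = (y^2 - y - 12)/(y + 2)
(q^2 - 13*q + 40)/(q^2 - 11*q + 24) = (q - 5)/(q - 3)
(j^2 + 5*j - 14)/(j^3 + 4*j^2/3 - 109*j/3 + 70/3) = 3*(j - 2)/(3*j^2 - 17*j + 10)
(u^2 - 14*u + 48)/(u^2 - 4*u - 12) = (u - 8)/(u + 2)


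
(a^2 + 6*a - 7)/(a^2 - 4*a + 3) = (a + 7)/(a - 3)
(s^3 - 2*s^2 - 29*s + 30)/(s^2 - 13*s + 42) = (s^2 + 4*s - 5)/(s - 7)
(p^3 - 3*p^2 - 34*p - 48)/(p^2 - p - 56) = (p^2 + 5*p + 6)/(p + 7)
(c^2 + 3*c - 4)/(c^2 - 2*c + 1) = (c + 4)/(c - 1)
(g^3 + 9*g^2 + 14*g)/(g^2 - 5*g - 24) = g*(g^2 + 9*g + 14)/(g^2 - 5*g - 24)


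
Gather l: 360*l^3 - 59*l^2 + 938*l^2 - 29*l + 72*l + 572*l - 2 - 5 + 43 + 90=360*l^3 + 879*l^2 + 615*l + 126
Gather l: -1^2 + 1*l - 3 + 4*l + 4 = 5*l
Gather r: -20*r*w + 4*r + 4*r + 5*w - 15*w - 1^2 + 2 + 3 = r*(8 - 20*w) - 10*w + 4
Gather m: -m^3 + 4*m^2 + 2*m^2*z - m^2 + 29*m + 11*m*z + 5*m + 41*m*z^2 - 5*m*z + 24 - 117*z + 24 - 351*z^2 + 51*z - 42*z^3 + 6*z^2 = -m^3 + m^2*(2*z + 3) + m*(41*z^2 + 6*z + 34) - 42*z^3 - 345*z^2 - 66*z + 48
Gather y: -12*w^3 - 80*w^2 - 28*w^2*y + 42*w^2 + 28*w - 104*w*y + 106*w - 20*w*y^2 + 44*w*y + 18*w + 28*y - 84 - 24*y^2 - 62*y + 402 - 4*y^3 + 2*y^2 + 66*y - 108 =-12*w^3 - 38*w^2 + 152*w - 4*y^3 + y^2*(-20*w - 22) + y*(-28*w^2 - 60*w + 32) + 210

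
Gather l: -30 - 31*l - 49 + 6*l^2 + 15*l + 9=6*l^2 - 16*l - 70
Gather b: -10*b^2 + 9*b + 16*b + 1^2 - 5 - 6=-10*b^2 + 25*b - 10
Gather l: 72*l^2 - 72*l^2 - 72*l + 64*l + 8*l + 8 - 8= 0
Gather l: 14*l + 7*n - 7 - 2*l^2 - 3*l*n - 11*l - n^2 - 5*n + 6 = -2*l^2 + l*(3 - 3*n) - n^2 + 2*n - 1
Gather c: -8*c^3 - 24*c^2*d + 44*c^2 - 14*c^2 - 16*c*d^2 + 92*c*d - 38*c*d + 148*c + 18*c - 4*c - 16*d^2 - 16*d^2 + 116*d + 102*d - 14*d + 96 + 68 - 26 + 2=-8*c^3 + c^2*(30 - 24*d) + c*(-16*d^2 + 54*d + 162) - 32*d^2 + 204*d + 140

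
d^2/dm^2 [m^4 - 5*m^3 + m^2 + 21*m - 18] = 12*m^2 - 30*m + 2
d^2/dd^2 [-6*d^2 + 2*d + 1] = -12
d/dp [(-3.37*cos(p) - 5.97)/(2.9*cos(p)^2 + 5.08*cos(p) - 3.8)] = (9.77299999999999*sin(p)^2 - 34.626*cos(p) - 52.9066)*sin(p)/(2.9*cos(p)^2 + 5.08*cos(p) - 3.8)^2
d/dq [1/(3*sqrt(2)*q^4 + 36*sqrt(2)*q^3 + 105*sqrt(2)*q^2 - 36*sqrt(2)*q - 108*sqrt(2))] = sqrt(2)*(-2*q^3 - 18*q^2 - 35*q + 6)/(3*(q^4 + 12*q^3 + 35*q^2 - 12*q - 36)^2)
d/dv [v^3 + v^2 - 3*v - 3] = 3*v^2 + 2*v - 3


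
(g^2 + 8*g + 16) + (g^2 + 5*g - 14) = 2*g^2 + 13*g + 2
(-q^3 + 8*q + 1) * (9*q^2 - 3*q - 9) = -9*q^5 + 3*q^4 + 81*q^3 - 15*q^2 - 75*q - 9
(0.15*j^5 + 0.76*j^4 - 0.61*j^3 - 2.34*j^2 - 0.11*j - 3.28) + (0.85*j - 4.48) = 0.15*j^5 + 0.76*j^4 - 0.61*j^3 - 2.34*j^2 + 0.74*j - 7.76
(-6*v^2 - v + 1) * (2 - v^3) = 6*v^5 + v^4 - v^3 - 12*v^2 - 2*v + 2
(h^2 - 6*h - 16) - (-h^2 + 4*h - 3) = 2*h^2 - 10*h - 13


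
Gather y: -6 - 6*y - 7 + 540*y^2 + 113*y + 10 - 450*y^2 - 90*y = 90*y^2 + 17*y - 3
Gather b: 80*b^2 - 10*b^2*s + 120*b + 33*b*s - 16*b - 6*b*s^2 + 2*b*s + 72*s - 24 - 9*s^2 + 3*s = b^2*(80 - 10*s) + b*(-6*s^2 + 35*s + 104) - 9*s^2 + 75*s - 24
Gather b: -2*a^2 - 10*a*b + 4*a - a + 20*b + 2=-2*a^2 + 3*a + b*(20 - 10*a) + 2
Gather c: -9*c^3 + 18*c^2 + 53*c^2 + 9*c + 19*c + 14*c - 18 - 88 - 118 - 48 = -9*c^3 + 71*c^2 + 42*c - 272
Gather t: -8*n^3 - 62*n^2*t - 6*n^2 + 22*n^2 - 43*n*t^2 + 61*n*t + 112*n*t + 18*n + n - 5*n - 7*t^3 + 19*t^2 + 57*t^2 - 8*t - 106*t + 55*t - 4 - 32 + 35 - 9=-8*n^3 + 16*n^2 + 14*n - 7*t^3 + t^2*(76 - 43*n) + t*(-62*n^2 + 173*n - 59) - 10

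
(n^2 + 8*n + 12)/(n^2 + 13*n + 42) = (n + 2)/(n + 7)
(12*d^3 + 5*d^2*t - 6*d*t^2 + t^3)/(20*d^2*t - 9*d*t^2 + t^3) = (-3*d^2 - 2*d*t + t^2)/(t*(-5*d + t))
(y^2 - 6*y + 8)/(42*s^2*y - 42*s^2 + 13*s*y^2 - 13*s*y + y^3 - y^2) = (y^2 - 6*y + 8)/(42*s^2*y - 42*s^2 + 13*s*y^2 - 13*s*y + y^3 - y^2)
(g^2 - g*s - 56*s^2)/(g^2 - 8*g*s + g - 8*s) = (g + 7*s)/(g + 1)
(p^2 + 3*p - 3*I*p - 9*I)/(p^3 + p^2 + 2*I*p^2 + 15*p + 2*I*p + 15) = (p + 3)/(p^2 + p*(1 + 5*I) + 5*I)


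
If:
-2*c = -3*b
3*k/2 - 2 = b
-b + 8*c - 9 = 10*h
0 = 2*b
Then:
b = 0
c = 0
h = -9/10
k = 4/3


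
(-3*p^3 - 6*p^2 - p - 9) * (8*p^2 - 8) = -24*p^5 - 48*p^4 + 16*p^3 - 24*p^2 + 8*p + 72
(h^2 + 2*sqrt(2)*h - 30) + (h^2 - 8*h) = 2*h^2 - 8*h + 2*sqrt(2)*h - 30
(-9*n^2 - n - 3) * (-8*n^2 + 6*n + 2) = 72*n^4 - 46*n^3 - 20*n - 6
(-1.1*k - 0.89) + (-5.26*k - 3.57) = -6.36*k - 4.46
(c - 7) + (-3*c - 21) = -2*c - 28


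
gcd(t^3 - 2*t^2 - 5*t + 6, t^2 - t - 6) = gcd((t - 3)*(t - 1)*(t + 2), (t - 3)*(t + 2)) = t^2 - t - 6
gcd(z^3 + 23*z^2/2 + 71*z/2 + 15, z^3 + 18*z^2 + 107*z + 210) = z^2 + 11*z + 30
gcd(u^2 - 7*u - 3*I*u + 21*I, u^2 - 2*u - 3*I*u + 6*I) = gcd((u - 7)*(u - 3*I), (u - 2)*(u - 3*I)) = u - 3*I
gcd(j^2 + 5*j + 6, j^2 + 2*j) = j + 2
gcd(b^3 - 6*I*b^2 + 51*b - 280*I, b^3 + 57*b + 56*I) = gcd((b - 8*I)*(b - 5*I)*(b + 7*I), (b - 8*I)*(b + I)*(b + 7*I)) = b^2 - I*b + 56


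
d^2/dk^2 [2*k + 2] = 0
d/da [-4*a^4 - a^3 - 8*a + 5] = -16*a^3 - 3*a^2 - 8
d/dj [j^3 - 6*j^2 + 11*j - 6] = 3*j^2 - 12*j + 11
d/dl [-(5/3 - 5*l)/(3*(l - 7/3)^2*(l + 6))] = 5*(-18*l^2 - 45*l - 97)/(27*l^5 + 135*l^4 - 855*l^3 - 1855*l^2 + 11760*l - 12348)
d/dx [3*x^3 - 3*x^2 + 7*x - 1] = 9*x^2 - 6*x + 7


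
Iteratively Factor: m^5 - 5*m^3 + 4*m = (m + 2)*(m^4 - 2*m^3 - m^2 + 2*m) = (m - 2)*(m + 2)*(m^3 - m) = m*(m - 2)*(m + 2)*(m^2 - 1) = m*(m - 2)*(m + 1)*(m + 2)*(m - 1)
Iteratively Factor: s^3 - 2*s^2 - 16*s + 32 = (s - 4)*(s^2 + 2*s - 8) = (s - 4)*(s + 4)*(s - 2)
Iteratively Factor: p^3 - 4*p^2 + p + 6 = (p - 3)*(p^2 - p - 2) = (p - 3)*(p + 1)*(p - 2)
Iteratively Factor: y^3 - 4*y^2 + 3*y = (y - 1)*(y^2 - 3*y) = y*(y - 1)*(y - 3)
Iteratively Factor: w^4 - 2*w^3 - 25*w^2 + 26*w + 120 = (w + 2)*(w^3 - 4*w^2 - 17*w + 60) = (w + 2)*(w + 4)*(w^2 - 8*w + 15) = (w - 5)*(w + 2)*(w + 4)*(w - 3)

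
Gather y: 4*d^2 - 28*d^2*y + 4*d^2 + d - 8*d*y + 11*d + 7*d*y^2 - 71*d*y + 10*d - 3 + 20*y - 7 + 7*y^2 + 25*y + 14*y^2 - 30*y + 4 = 8*d^2 + 22*d + y^2*(7*d + 21) + y*(-28*d^2 - 79*d + 15) - 6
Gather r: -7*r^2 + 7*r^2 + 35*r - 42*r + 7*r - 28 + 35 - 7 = 0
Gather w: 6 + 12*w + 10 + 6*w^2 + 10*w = 6*w^2 + 22*w + 16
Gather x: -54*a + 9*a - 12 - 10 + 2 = -45*a - 20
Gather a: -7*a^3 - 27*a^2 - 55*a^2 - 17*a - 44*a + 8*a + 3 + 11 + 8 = -7*a^3 - 82*a^2 - 53*a + 22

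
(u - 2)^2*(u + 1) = u^3 - 3*u^2 + 4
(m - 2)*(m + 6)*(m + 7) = m^3 + 11*m^2 + 16*m - 84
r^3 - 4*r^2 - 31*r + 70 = (r - 7)*(r - 2)*(r + 5)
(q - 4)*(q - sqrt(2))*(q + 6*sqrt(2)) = q^3 - 4*q^2 + 5*sqrt(2)*q^2 - 20*sqrt(2)*q - 12*q + 48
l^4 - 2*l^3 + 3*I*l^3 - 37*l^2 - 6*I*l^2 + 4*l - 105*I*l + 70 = (l - 7)*(l + 5)*(l + I)*(l + 2*I)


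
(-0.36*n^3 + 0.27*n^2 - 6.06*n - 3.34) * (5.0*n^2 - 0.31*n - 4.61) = -1.8*n^5 + 1.4616*n^4 - 28.7241*n^3 - 16.0661*n^2 + 28.972*n + 15.3974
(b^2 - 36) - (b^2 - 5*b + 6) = 5*b - 42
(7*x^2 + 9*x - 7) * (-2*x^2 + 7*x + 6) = -14*x^4 + 31*x^3 + 119*x^2 + 5*x - 42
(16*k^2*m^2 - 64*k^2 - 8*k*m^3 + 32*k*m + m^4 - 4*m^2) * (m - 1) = 16*k^2*m^3 - 16*k^2*m^2 - 64*k^2*m + 64*k^2 - 8*k*m^4 + 8*k*m^3 + 32*k*m^2 - 32*k*m + m^5 - m^4 - 4*m^3 + 4*m^2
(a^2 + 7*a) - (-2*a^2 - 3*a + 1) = 3*a^2 + 10*a - 1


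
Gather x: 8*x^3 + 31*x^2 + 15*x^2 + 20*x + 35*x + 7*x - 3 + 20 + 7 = 8*x^3 + 46*x^2 + 62*x + 24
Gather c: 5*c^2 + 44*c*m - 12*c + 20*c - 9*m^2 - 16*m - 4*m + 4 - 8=5*c^2 + c*(44*m + 8) - 9*m^2 - 20*m - 4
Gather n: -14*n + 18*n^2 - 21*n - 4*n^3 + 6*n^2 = -4*n^3 + 24*n^2 - 35*n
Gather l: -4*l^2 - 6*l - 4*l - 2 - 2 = -4*l^2 - 10*l - 4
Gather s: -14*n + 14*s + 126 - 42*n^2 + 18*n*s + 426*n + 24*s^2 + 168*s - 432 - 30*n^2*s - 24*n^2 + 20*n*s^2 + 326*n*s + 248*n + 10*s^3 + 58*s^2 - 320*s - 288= -66*n^2 + 660*n + 10*s^3 + s^2*(20*n + 82) + s*(-30*n^2 + 344*n - 138) - 594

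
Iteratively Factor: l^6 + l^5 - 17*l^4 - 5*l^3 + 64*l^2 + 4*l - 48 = (l - 1)*(l^5 + 2*l^4 - 15*l^3 - 20*l^2 + 44*l + 48) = (l - 3)*(l - 1)*(l^4 + 5*l^3 - 20*l - 16) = (l - 3)*(l - 1)*(l + 1)*(l^3 + 4*l^2 - 4*l - 16) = (l - 3)*(l - 2)*(l - 1)*(l + 1)*(l^2 + 6*l + 8) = (l - 3)*(l - 2)*(l - 1)*(l + 1)*(l + 2)*(l + 4)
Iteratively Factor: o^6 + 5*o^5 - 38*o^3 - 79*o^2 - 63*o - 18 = (o + 1)*(o^5 + 4*o^4 - 4*o^3 - 34*o^2 - 45*o - 18) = (o + 1)*(o + 2)*(o^4 + 2*o^3 - 8*o^2 - 18*o - 9) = (o - 3)*(o + 1)*(o + 2)*(o^3 + 5*o^2 + 7*o + 3) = (o - 3)*(o + 1)^2*(o + 2)*(o^2 + 4*o + 3) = (o - 3)*(o + 1)^3*(o + 2)*(o + 3)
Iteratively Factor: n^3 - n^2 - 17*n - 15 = (n + 1)*(n^2 - 2*n - 15) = (n - 5)*(n + 1)*(n + 3)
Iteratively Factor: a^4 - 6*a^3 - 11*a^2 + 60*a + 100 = (a + 2)*(a^3 - 8*a^2 + 5*a + 50) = (a + 2)^2*(a^2 - 10*a + 25) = (a - 5)*(a + 2)^2*(a - 5)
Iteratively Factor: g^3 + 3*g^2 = (g)*(g^2 + 3*g) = g*(g + 3)*(g)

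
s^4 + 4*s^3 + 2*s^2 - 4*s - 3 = (s - 1)*(s + 1)^2*(s + 3)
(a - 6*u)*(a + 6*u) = a^2 - 36*u^2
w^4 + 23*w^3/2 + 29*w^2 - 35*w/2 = w*(w - 1/2)*(w + 5)*(w + 7)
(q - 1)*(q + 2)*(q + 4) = q^3 + 5*q^2 + 2*q - 8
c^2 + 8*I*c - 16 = (c + 4*I)^2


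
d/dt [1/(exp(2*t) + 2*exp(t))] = -(2*exp(t) + 2)*exp(-t)/(exp(t) + 2)^2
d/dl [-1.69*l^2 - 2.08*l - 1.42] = -3.38*l - 2.08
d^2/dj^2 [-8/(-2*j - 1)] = 64/(2*j + 1)^3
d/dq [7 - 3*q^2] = -6*q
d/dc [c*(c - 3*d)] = 2*c - 3*d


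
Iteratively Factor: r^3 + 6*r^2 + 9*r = (r + 3)*(r^2 + 3*r) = r*(r + 3)*(r + 3)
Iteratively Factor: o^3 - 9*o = (o + 3)*(o^2 - 3*o) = (o - 3)*(o + 3)*(o)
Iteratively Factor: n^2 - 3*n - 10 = (n + 2)*(n - 5)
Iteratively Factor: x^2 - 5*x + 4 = (x - 4)*(x - 1)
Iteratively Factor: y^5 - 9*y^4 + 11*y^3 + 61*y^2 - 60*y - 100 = (y + 1)*(y^4 - 10*y^3 + 21*y^2 + 40*y - 100) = (y - 5)*(y + 1)*(y^3 - 5*y^2 - 4*y + 20) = (y - 5)^2*(y + 1)*(y^2 - 4) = (y - 5)^2*(y - 2)*(y + 1)*(y + 2)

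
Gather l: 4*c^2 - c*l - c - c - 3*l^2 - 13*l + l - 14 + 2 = 4*c^2 - 2*c - 3*l^2 + l*(-c - 12) - 12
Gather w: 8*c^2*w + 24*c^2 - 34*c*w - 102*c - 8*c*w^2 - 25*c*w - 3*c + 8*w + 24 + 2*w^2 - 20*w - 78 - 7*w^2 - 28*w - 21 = 24*c^2 - 105*c + w^2*(-8*c - 5) + w*(8*c^2 - 59*c - 40) - 75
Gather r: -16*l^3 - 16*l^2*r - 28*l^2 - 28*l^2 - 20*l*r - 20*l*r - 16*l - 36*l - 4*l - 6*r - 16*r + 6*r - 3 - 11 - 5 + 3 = -16*l^3 - 56*l^2 - 56*l + r*(-16*l^2 - 40*l - 16) - 16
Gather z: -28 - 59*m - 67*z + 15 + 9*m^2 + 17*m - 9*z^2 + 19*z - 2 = 9*m^2 - 42*m - 9*z^2 - 48*z - 15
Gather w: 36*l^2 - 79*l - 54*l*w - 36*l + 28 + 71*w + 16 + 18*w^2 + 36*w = 36*l^2 - 115*l + 18*w^2 + w*(107 - 54*l) + 44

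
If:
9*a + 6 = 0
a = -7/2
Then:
No Solution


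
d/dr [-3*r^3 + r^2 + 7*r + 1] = -9*r^2 + 2*r + 7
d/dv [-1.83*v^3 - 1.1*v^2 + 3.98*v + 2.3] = -5.49*v^2 - 2.2*v + 3.98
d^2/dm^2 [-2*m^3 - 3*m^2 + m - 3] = -12*m - 6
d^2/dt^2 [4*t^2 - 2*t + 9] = 8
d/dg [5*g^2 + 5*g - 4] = 10*g + 5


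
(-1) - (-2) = 1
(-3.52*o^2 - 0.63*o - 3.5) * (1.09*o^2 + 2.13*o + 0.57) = -3.8368*o^4 - 8.1843*o^3 - 7.1633*o^2 - 7.8141*o - 1.995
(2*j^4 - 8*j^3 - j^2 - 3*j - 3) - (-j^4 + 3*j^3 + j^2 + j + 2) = 3*j^4 - 11*j^3 - 2*j^2 - 4*j - 5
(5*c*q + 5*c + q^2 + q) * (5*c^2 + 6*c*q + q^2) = 25*c^3*q + 25*c^3 + 35*c^2*q^2 + 35*c^2*q + 11*c*q^3 + 11*c*q^2 + q^4 + q^3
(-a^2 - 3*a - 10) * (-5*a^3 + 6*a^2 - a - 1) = 5*a^5 + 9*a^4 + 33*a^3 - 56*a^2 + 13*a + 10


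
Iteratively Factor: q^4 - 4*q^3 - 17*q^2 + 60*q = (q)*(q^3 - 4*q^2 - 17*q + 60) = q*(q - 5)*(q^2 + q - 12) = q*(q - 5)*(q - 3)*(q + 4)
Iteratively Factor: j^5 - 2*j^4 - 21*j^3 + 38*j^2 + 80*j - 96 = (j + 4)*(j^4 - 6*j^3 + 3*j^2 + 26*j - 24) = (j - 3)*(j + 4)*(j^3 - 3*j^2 - 6*j + 8) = (j - 3)*(j + 2)*(j + 4)*(j^2 - 5*j + 4) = (j - 3)*(j - 1)*(j + 2)*(j + 4)*(j - 4)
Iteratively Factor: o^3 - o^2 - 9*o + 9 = (o - 3)*(o^2 + 2*o - 3) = (o - 3)*(o - 1)*(o + 3)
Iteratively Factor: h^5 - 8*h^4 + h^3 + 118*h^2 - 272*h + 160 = (h - 1)*(h^4 - 7*h^3 - 6*h^2 + 112*h - 160) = (h - 1)*(h + 4)*(h^3 - 11*h^2 + 38*h - 40) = (h - 4)*(h - 1)*(h + 4)*(h^2 - 7*h + 10) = (h - 5)*(h - 4)*(h - 1)*(h + 4)*(h - 2)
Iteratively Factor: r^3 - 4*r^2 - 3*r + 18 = (r - 3)*(r^2 - r - 6) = (r - 3)^2*(r + 2)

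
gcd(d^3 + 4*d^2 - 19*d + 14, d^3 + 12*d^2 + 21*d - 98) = d^2 + 5*d - 14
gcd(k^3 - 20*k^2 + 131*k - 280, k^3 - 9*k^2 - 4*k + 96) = k - 8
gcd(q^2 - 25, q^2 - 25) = q^2 - 25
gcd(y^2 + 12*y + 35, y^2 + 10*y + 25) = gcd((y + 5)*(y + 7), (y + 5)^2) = y + 5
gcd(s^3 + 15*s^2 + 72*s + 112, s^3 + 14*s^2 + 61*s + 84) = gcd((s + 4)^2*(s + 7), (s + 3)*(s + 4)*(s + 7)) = s^2 + 11*s + 28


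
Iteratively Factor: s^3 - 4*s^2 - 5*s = (s - 5)*(s^2 + s) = (s - 5)*(s + 1)*(s)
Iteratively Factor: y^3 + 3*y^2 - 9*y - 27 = (y - 3)*(y^2 + 6*y + 9) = (y - 3)*(y + 3)*(y + 3)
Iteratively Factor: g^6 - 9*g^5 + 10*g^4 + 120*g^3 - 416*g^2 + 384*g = (g - 4)*(g^5 - 5*g^4 - 10*g^3 + 80*g^2 - 96*g) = (g - 4)*(g + 4)*(g^4 - 9*g^3 + 26*g^2 - 24*g) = (g - 4)*(g - 2)*(g + 4)*(g^3 - 7*g^2 + 12*g) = (g - 4)^2*(g - 2)*(g + 4)*(g^2 - 3*g) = g*(g - 4)^2*(g - 2)*(g + 4)*(g - 3)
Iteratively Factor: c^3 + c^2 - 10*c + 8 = (c - 2)*(c^2 + 3*c - 4) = (c - 2)*(c - 1)*(c + 4)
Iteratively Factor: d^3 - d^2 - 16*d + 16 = (d + 4)*(d^2 - 5*d + 4) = (d - 1)*(d + 4)*(d - 4)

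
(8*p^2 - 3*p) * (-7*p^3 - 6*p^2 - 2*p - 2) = -56*p^5 - 27*p^4 + 2*p^3 - 10*p^2 + 6*p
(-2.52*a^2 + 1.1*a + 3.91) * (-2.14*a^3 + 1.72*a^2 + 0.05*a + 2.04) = 5.3928*a^5 - 6.6884*a^4 - 6.6014*a^3 + 1.6394*a^2 + 2.4395*a + 7.9764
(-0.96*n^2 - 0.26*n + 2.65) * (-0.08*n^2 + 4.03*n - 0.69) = 0.0768*n^4 - 3.848*n^3 - 0.5974*n^2 + 10.8589*n - 1.8285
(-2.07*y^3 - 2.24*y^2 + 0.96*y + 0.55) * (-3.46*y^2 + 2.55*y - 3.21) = 7.1622*y^5 + 2.4719*y^4 - 2.3889*y^3 + 7.7354*y^2 - 1.6791*y - 1.7655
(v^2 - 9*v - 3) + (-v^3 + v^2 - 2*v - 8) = -v^3 + 2*v^2 - 11*v - 11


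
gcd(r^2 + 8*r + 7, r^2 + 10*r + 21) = r + 7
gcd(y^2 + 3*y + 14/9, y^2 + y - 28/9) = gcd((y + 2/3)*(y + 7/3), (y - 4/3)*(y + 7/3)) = y + 7/3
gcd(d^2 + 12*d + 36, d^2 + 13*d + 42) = d + 6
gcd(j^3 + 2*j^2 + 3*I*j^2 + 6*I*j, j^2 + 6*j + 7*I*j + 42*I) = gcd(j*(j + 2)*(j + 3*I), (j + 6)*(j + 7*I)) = 1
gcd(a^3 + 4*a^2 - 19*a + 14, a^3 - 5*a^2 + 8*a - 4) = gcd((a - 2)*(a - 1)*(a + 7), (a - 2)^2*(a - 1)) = a^2 - 3*a + 2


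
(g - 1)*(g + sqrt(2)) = g^2 - g + sqrt(2)*g - sqrt(2)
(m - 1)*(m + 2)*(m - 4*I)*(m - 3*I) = m^4 + m^3 - 7*I*m^3 - 14*m^2 - 7*I*m^2 - 12*m + 14*I*m + 24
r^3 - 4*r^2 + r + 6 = (r - 3)*(r - 2)*(r + 1)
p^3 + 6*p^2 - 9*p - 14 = (p - 2)*(p + 1)*(p + 7)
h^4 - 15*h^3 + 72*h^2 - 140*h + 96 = (h - 8)*(h - 3)*(h - 2)^2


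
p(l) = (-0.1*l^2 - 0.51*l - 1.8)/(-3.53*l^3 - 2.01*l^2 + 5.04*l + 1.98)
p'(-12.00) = -0.00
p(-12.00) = -0.00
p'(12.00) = -0.00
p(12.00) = 0.00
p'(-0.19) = 9.27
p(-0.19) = -1.75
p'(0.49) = -0.08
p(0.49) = -0.58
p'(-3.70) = -0.01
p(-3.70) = -0.01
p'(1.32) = -5.29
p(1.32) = 0.89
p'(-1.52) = -3.99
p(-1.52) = -0.61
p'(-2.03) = -0.22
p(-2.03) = -0.09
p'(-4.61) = -0.00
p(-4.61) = -0.01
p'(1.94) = -0.25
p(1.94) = 0.15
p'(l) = (-0.2*l - 0.51)/(-3.53*l^3 - 2.01*l^2 + 5.04*l + 1.98) + (-0.1*l^2 - 0.51*l - 1.8)*(10.59*l^2 + 4.02*l - 5.04)/(-3.53*l^3 - 2.01*l^2 + 5.04*l + 1.98)^2 = (-0.353*l^4 - 3.6006*l^3 - 20.5911*l^2 - 7.632*l + 8.0622)/(12.4609*l^6 + 14.1906*l^5 - 31.5423*l^4 - 34.2396*l^3 + 17.442*l^2 + 19.9584*l + 3.9204)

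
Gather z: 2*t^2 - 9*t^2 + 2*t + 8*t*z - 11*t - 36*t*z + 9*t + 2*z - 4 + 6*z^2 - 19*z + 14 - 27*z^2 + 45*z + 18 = -7*t^2 - 21*z^2 + z*(28 - 28*t) + 28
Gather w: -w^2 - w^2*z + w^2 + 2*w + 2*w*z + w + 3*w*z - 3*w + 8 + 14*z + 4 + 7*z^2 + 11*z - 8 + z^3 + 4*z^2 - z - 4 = -w^2*z + 5*w*z + z^3 + 11*z^2 + 24*z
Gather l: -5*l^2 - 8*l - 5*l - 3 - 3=-5*l^2 - 13*l - 6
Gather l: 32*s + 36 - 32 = 32*s + 4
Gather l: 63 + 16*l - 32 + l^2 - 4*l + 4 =l^2 + 12*l + 35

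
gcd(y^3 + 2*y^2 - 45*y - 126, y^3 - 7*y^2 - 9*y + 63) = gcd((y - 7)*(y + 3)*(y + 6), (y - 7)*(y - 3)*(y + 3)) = y^2 - 4*y - 21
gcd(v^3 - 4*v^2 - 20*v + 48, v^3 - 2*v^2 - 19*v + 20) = v + 4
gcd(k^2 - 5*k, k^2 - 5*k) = k^2 - 5*k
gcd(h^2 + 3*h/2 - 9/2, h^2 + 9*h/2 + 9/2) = h + 3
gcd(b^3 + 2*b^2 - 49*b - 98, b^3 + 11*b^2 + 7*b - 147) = b + 7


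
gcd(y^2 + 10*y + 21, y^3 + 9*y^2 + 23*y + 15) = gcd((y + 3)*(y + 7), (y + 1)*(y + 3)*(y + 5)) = y + 3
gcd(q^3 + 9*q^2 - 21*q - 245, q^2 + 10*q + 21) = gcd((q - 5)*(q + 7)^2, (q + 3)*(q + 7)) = q + 7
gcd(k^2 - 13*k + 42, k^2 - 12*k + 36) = k - 6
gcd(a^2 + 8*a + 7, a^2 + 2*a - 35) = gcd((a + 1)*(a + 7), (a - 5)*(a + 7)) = a + 7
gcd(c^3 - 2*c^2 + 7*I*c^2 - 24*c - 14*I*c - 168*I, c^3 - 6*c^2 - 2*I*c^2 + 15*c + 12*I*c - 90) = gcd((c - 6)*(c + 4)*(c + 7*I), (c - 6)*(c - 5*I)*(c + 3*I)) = c - 6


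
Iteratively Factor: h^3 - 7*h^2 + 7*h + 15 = (h + 1)*(h^2 - 8*h + 15) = (h - 3)*(h + 1)*(h - 5)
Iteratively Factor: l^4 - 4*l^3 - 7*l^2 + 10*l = (l - 5)*(l^3 + l^2 - 2*l) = l*(l - 5)*(l^2 + l - 2) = l*(l - 5)*(l - 1)*(l + 2)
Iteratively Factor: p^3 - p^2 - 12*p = (p + 3)*(p^2 - 4*p) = p*(p + 3)*(p - 4)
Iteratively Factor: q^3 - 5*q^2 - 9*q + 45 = (q - 5)*(q^2 - 9) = (q - 5)*(q - 3)*(q + 3)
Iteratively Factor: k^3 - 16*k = (k)*(k^2 - 16) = k*(k - 4)*(k + 4)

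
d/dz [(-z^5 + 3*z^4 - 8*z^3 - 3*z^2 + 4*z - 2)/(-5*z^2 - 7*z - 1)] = (15*z^6 - 2*z^5 - 18*z^4 + 100*z^3 + 65*z^2 - 14*z - 18)/(25*z^4 + 70*z^3 + 59*z^2 + 14*z + 1)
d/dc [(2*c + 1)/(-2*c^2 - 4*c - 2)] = c/(c^3 + 3*c^2 + 3*c + 1)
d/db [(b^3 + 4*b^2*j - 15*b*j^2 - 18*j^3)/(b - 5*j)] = (2*b^3 - 11*b^2*j - 40*b*j^2 + 93*j^3)/(b^2 - 10*b*j + 25*j^2)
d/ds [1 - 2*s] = -2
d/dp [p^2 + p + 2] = 2*p + 1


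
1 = 1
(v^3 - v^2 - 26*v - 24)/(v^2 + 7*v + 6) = (v^2 - 2*v - 24)/(v + 6)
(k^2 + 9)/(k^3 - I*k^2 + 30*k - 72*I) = (k + 3*I)/(k^2 + 2*I*k + 24)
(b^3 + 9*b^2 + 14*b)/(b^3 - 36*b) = (b^2 + 9*b + 14)/(b^2 - 36)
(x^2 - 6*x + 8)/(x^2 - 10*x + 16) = (x - 4)/(x - 8)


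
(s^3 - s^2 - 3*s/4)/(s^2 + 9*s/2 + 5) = s*(4*s^2 - 4*s - 3)/(2*(2*s^2 + 9*s + 10))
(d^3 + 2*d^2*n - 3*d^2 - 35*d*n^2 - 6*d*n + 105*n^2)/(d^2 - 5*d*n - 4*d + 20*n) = (d^2 + 7*d*n - 3*d - 21*n)/(d - 4)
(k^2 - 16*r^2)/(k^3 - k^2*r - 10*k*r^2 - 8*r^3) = (k + 4*r)/(k^2 + 3*k*r + 2*r^2)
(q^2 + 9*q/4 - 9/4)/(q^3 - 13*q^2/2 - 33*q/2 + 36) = (4*q - 3)/(2*(2*q^2 - 19*q + 24))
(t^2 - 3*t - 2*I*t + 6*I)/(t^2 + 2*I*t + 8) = (t - 3)/(t + 4*I)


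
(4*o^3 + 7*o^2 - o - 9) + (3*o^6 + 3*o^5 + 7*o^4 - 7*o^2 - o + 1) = 3*o^6 + 3*o^5 + 7*o^4 + 4*o^3 - 2*o - 8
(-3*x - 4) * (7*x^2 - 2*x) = -21*x^3 - 22*x^2 + 8*x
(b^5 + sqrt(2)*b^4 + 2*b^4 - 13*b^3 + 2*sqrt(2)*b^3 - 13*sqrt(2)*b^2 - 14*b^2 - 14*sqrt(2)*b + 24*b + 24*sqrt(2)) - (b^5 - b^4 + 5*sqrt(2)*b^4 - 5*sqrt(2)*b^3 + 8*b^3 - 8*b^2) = -4*sqrt(2)*b^4 + 3*b^4 - 21*b^3 + 7*sqrt(2)*b^3 - 13*sqrt(2)*b^2 - 6*b^2 - 14*sqrt(2)*b + 24*b + 24*sqrt(2)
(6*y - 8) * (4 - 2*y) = -12*y^2 + 40*y - 32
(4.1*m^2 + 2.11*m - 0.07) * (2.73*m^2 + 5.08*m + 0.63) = 11.193*m^4 + 26.5883*m^3 + 13.1107*m^2 + 0.9737*m - 0.0441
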